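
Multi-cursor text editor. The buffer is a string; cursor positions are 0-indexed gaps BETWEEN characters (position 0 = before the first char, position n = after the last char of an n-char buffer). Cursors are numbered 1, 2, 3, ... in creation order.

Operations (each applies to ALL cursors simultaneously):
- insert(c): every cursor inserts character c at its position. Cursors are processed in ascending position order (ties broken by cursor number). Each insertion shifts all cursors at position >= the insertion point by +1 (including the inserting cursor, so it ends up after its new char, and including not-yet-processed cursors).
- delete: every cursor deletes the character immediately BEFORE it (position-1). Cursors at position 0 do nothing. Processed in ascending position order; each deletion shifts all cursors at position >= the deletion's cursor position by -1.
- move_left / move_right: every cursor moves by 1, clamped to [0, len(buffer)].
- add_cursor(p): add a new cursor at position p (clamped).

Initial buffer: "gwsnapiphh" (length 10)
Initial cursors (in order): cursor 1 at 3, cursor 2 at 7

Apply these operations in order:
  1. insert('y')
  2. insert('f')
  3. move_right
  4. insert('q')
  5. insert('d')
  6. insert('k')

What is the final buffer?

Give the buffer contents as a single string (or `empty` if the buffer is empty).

After op 1 (insert('y')): buffer="gwsynapiyphh" (len 12), cursors c1@4 c2@9, authorship ...1....2...
After op 2 (insert('f')): buffer="gwsyfnapiyfphh" (len 14), cursors c1@5 c2@11, authorship ...11....22...
After op 3 (move_right): buffer="gwsyfnapiyfphh" (len 14), cursors c1@6 c2@12, authorship ...11....22...
After op 4 (insert('q')): buffer="gwsyfnqapiyfpqhh" (len 16), cursors c1@7 c2@14, authorship ...11.1...22.2..
After op 5 (insert('d')): buffer="gwsyfnqdapiyfpqdhh" (len 18), cursors c1@8 c2@16, authorship ...11.11...22.22..
After op 6 (insert('k')): buffer="gwsyfnqdkapiyfpqdkhh" (len 20), cursors c1@9 c2@18, authorship ...11.111...22.222..

Answer: gwsyfnqdkapiyfpqdkhh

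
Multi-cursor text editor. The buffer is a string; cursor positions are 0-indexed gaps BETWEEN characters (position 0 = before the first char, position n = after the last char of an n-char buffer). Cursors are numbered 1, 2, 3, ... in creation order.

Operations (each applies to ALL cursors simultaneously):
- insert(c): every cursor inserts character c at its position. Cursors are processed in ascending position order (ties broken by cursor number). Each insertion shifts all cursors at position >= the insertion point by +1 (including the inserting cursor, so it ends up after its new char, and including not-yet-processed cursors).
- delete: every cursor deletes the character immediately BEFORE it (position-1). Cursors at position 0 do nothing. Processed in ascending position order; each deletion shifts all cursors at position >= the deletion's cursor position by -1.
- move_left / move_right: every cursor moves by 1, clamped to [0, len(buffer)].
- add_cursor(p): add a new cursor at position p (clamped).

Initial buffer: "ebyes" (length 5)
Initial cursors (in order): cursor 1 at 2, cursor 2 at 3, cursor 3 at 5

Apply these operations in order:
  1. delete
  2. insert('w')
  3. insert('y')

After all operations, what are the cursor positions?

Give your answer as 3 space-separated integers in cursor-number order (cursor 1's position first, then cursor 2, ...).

Answer: 5 5 8

Derivation:
After op 1 (delete): buffer="ee" (len 2), cursors c1@1 c2@1 c3@2, authorship ..
After op 2 (insert('w')): buffer="ewwew" (len 5), cursors c1@3 c2@3 c3@5, authorship .12.3
After op 3 (insert('y')): buffer="ewwyyewy" (len 8), cursors c1@5 c2@5 c3@8, authorship .1212.33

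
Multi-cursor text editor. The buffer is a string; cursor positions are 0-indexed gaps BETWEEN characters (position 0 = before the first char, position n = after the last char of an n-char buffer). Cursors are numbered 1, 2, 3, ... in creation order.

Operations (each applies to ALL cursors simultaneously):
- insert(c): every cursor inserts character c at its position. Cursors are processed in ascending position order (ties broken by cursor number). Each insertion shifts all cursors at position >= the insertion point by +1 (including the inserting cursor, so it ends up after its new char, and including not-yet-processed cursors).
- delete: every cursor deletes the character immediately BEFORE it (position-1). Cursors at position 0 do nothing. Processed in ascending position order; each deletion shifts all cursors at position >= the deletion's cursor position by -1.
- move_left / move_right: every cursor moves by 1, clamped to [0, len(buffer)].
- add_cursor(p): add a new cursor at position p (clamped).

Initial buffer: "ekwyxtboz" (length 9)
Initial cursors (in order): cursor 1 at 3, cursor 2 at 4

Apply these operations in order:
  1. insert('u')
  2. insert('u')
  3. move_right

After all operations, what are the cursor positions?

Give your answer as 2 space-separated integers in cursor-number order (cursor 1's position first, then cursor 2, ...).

Answer: 6 9

Derivation:
After op 1 (insert('u')): buffer="ekwuyuxtboz" (len 11), cursors c1@4 c2@6, authorship ...1.2.....
After op 2 (insert('u')): buffer="ekwuuyuuxtboz" (len 13), cursors c1@5 c2@8, authorship ...11.22.....
After op 3 (move_right): buffer="ekwuuyuuxtboz" (len 13), cursors c1@6 c2@9, authorship ...11.22.....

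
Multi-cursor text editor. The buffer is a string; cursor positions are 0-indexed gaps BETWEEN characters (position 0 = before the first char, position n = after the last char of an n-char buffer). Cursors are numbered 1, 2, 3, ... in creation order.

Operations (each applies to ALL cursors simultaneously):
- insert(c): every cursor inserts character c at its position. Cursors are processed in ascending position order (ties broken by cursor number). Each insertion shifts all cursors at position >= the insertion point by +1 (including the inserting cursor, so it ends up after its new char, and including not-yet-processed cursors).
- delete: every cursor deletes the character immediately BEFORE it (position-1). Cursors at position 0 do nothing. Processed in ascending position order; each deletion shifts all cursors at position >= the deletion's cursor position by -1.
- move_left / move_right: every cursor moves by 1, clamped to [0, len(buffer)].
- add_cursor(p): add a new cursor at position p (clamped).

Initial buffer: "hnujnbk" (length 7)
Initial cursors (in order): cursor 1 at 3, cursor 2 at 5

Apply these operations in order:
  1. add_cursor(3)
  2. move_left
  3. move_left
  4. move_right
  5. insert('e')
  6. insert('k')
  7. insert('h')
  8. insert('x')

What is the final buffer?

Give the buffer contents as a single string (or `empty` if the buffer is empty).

Answer: hneekkhhxxujekhxnbk

Derivation:
After op 1 (add_cursor(3)): buffer="hnujnbk" (len 7), cursors c1@3 c3@3 c2@5, authorship .......
After op 2 (move_left): buffer="hnujnbk" (len 7), cursors c1@2 c3@2 c2@4, authorship .......
After op 3 (move_left): buffer="hnujnbk" (len 7), cursors c1@1 c3@1 c2@3, authorship .......
After op 4 (move_right): buffer="hnujnbk" (len 7), cursors c1@2 c3@2 c2@4, authorship .......
After op 5 (insert('e')): buffer="hneeujenbk" (len 10), cursors c1@4 c3@4 c2@7, authorship ..13..2...
After op 6 (insert('k')): buffer="hneekkujeknbk" (len 13), cursors c1@6 c3@6 c2@10, authorship ..1313..22...
After op 7 (insert('h')): buffer="hneekkhhujekhnbk" (len 16), cursors c1@8 c3@8 c2@13, authorship ..131313..222...
After op 8 (insert('x')): buffer="hneekkhhxxujekhxnbk" (len 19), cursors c1@10 c3@10 c2@16, authorship ..13131313..2222...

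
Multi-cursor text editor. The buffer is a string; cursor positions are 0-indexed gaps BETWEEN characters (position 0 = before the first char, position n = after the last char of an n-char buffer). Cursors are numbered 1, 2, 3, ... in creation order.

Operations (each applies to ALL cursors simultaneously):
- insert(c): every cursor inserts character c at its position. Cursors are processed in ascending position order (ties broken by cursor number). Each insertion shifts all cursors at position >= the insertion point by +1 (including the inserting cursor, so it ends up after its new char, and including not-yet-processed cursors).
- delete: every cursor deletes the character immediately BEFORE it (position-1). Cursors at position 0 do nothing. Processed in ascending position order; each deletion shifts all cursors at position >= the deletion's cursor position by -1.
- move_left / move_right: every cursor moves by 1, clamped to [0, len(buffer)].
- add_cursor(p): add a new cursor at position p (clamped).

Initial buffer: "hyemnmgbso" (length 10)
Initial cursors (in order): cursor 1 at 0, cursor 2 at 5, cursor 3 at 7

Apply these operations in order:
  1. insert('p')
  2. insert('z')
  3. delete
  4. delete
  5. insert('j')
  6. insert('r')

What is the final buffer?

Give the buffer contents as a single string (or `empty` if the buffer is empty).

Answer: jrhyemnjrmgjrbso

Derivation:
After op 1 (insert('p')): buffer="phyemnpmgpbso" (len 13), cursors c1@1 c2@7 c3@10, authorship 1.....2..3...
After op 2 (insert('z')): buffer="pzhyemnpzmgpzbso" (len 16), cursors c1@2 c2@9 c3@13, authorship 11.....22..33...
After op 3 (delete): buffer="phyemnpmgpbso" (len 13), cursors c1@1 c2@7 c3@10, authorship 1.....2..3...
After op 4 (delete): buffer="hyemnmgbso" (len 10), cursors c1@0 c2@5 c3@7, authorship ..........
After op 5 (insert('j')): buffer="jhyemnjmgjbso" (len 13), cursors c1@1 c2@7 c3@10, authorship 1.....2..3...
After op 6 (insert('r')): buffer="jrhyemnjrmgjrbso" (len 16), cursors c1@2 c2@9 c3@13, authorship 11.....22..33...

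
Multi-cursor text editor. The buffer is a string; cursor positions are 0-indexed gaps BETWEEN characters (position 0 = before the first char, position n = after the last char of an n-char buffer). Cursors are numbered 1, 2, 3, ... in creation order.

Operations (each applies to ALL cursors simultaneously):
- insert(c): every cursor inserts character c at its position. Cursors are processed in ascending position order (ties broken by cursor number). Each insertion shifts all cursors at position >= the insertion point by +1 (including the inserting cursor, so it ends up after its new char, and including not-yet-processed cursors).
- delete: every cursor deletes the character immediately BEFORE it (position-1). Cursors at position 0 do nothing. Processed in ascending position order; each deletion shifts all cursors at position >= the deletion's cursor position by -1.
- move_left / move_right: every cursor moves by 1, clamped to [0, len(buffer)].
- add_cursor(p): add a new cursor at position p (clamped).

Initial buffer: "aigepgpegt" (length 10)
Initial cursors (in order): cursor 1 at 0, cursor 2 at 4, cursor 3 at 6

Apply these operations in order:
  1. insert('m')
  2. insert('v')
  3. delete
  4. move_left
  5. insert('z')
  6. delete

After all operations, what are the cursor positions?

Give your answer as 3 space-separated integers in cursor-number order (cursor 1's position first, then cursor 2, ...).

After op 1 (insert('m')): buffer="maigempgmpegt" (len 13), cursors c1@1 c2@6 c3@9, authorship 1....2..3....
After op 2 (insert('v')): buffer="mvaigemvpgmvpegt" (len 16), cursors c1@2 c2@8 c3@12, authorship 11....22..33....
After op 3 (delete): buffer="maigempgmpegt" (len 13), cursors c1@1 c2@6 c3@9, authorship 1....2..3....
After op 4 (move_left): buffer="maigempgmpegt" (len 13), cursors c1@0 c2@5 c3@8, authorship 1....2..3....
After op 5 (insert('z')): buffer="zmaigezmpgzmpegt" (len 16), cursors c1@1 c2@7 c3@11, authorship 11....22..33....
After op 6 (delete): buffer="maigempgmpegt" (len 13), cursors c1@0 c2@5 c3@8, authorship 1....2..3....

Answer: 0 5 8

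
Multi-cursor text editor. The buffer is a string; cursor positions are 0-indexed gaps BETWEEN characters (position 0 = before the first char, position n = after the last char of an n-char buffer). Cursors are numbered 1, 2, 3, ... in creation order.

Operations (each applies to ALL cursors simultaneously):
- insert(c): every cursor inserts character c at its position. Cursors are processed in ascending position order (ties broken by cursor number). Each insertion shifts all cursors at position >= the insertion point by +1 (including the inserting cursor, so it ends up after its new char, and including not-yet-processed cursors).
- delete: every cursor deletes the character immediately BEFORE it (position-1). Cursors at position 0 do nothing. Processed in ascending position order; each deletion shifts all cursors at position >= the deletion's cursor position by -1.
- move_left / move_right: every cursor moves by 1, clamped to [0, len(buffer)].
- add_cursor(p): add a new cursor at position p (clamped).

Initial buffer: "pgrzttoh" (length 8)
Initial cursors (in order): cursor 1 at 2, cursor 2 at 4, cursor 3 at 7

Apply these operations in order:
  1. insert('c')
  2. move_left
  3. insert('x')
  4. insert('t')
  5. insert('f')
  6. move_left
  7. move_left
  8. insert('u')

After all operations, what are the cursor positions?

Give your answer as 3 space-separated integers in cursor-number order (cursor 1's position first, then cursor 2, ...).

Answer: 4 11 19

Derivation:
After op 1 (insert('c')): buffer="pgcrzcttoch" (len 11), cursors c1@3 c2@6 c3@10, authorship ..1..2...3.
After op 2 (move_left): buffer="pgcrzcttoch" (len 11), cursors c1@2 c2@5 c3@9, authorship ..1..2...3.
After op 3 (insert('x')): buffer="pgxcrzxcttoxch" (len 14), cursors c1@3 c2@7 c3@12, authorship ..11..22...33.
After op 4 (insert('t')): buffer="pgxtcrzxtcttoxtch" (len 17), cursors c1@4 c2@9 c3@15, authorship ..111..222...333.
After op 5 (insert('f')): buffer="pgxtfcrzxtfcttoxtfch" (len 20), cursors c1@5 c2@11 c3@18, authorship ..1111..2222...3333.
After op 6 (move_left): buffer="pgxtfcrzxtfcttoxtfch" (len 20), cursors c1@4 c2@10 c3@17, authorship ..1111..2222...3333.
After op 7 (move_left): buffer="pgxtfcrzxtfcttoxtfch" (len 20), cursors c1@3 c2@9 c3@16, authorship ..1111..2222...3333.
After op 8 (insert('u')): buffer="pgxutfcrzxutfcttoxutfch" (len 23), cursors c1@4 c2@11 c3@19, authorship ..11111..22222...33333.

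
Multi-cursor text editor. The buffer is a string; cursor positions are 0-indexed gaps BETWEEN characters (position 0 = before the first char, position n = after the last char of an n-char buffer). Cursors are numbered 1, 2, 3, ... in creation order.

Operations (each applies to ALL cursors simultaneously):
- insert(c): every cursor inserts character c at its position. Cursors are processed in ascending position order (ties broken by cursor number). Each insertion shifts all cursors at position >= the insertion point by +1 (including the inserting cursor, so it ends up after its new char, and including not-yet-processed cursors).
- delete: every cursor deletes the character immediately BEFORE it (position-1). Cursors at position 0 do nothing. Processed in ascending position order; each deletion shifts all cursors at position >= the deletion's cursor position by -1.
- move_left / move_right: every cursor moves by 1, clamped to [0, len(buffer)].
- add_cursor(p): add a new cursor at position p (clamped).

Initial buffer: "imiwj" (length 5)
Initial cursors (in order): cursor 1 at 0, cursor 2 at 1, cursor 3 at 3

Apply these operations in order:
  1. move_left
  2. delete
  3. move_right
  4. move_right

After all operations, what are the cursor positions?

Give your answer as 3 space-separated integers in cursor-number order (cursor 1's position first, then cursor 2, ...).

After op 1 (move_left): buffer="imiwj" (len 5), cursors c1@0 c2@0 c3@2, authorship .....
After op 2 (delete): buffer="iiwj" (len 4), cursors c1@0 c2@0 c3@1, authorship ....
After op 3 (move_right): buffer="iiwj" (len 4), cursors c1@1 c2@1 c3@2, authorship ....
After op 4 (move_right): buffer="iiwj" (len 4), cursors c1@2 c2@2 c3@3, authorship ....

Answer: 2 2 3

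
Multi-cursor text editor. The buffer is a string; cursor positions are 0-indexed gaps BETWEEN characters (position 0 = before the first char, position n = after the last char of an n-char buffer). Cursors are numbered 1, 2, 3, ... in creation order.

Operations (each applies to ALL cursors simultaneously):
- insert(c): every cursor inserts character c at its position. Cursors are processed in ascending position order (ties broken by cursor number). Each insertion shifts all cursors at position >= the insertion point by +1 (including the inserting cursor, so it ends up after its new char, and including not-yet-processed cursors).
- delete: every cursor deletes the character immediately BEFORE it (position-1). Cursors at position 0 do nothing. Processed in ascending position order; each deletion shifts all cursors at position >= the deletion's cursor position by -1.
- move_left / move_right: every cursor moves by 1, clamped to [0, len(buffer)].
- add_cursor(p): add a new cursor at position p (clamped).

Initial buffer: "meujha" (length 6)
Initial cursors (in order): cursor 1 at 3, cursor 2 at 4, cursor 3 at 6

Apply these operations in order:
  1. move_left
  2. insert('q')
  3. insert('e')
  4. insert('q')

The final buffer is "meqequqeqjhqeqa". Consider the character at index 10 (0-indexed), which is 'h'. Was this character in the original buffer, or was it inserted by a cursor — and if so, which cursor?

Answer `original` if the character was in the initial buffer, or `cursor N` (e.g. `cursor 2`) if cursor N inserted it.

After op 1 (move_left): buffer="meujha" (len 6), cursors c1@2 c2@3 c3@5, authorship ......
After op 2 (insert('q')): buffer="mequqjhqa" (len 9), cursors c1@3 c2@5 c3@8, authorship ..1.2..3.
After op 3 (insert('e')): buffer="meqeuqejhqea" (len 12), cursors c1@4 c2@7 c3@11, authorship ..11.22..33.
After op 4 (insert('q')): buffer="meqequqeqjhqeqa" (len 15), cursors c1@5 c2@9 c3@14, authorship ..111.222..333.
Authorship (.=original, N=cursor N): . . 1 1 1 . 2 2 2 . . 3 3 3 .
Index 10: author = original

Answer: original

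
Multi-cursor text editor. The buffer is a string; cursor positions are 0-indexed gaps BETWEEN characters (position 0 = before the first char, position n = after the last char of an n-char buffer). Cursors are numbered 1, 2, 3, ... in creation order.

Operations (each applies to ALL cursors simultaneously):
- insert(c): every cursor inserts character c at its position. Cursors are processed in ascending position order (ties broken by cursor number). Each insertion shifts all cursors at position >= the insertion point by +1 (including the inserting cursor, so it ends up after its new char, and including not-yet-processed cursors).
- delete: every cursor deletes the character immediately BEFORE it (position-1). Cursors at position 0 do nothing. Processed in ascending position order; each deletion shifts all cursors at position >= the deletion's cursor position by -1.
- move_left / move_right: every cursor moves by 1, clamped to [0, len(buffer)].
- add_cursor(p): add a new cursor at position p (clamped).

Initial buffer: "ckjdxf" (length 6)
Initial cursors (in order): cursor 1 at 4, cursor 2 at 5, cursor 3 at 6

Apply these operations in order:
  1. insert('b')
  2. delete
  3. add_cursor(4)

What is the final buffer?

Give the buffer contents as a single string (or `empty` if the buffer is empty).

After op 1 (insert('b')): buffer="ckjdbxbfb" (len 9), cursors c1@5 c2@7 c3@9, authorship ....1.2.3
After op 2 (delete): buffer="ckjdxf" (len 6), cursors c1@4 c2@5 c3@6, authorship ......
After op 3 (add_cursor(4)): buffer="ckjdxf" (len 6), cursors c1@4 c4@4 c2@5 c3@6, authorship ......

Answer: ckjdxf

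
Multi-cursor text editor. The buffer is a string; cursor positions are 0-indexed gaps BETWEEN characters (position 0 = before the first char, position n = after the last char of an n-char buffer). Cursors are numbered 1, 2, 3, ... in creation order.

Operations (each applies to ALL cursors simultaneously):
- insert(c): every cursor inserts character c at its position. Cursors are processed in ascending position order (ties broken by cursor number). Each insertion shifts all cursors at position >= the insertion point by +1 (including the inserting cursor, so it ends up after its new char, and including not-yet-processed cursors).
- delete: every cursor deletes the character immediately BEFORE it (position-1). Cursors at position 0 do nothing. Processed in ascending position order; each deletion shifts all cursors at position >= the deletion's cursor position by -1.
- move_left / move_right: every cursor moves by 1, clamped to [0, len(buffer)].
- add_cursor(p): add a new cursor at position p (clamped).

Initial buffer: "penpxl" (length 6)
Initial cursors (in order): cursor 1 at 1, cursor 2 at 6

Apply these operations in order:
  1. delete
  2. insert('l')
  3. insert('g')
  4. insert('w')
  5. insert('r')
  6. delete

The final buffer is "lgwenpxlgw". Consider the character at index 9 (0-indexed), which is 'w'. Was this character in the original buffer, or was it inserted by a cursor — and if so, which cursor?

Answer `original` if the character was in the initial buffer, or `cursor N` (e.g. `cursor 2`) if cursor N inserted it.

After op 1 (delete): buffer="enpx" (len 4), cursors c1@0 c2@4, authorship ....
After op 2 (insert('l')): buffer="lenpxl" (len 6), cursors c1@1 c2@6, authorship 1....2
After op 3 (insert('g')): buffer="lgenpxlg" (len 8), cursors c1@2 c2@8, authorship 11....22
After op 4 (insert('w')): buffer="lgwenpxlgw" (len 10), cursors c1@3 c2@10, authorship 111....222
After op 5 (insert('r')): buffer="lgwrenpxlgwr" (len 12), cursors c1@4 c2@12, authorship 1111....2222
After op 6 (delete): buffer="lgwenpxlgw" (len 10), cursors c1@3 c2@10, authorship 111....222
Authorship (.=original, N=cursor N): 1 1 1 . . . . 2 2 2
Index 9: author = 2

Answer: cursor 2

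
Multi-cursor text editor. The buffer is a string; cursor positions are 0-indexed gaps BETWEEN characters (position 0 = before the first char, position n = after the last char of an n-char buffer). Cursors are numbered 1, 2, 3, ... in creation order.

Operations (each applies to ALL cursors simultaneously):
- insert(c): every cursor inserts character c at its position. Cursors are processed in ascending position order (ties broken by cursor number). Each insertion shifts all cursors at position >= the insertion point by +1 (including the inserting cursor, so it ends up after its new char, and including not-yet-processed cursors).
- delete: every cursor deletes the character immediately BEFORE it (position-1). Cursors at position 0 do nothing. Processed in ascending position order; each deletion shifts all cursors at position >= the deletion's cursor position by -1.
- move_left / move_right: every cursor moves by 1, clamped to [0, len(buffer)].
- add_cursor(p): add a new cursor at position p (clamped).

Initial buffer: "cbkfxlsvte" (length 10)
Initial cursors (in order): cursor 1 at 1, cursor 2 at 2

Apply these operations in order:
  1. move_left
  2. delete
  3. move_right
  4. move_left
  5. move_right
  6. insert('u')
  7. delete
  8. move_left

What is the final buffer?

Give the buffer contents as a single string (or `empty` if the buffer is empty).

After op 1 (move_left): buffer="cbkfxlsvte" (len 10), cursors c1@0 c2@1, authorship ..........
After op 2 (delete): buffer="bkfxlsvte" (len 9), cursors c1@0 c2@0, authorship .........
After op 3 (move_right): buffer="bkfxlsvte" (len 9), cursors c1@1 c2@1, authorship .........
After op 4 (move_left): buffer="bkfxlsvte" (len 9), cursors c1@0 c2@0, authorship .........
After op 5 (move_right): buffer="bkfxlsvte" (len 9), cursors c1@1 c2@1, authorship .........
After op 6 (insert('u')): buffer="buukfxlsvte" (len 11), cursors c1@3 c2@3, authorship .12........
After op 7 (delete): buffer="bkfxlsvte" (len 9), cursors c1@1 c2@1, authorship .........
After op 8 (move_left): buffer="bkfxlsvte" (len 9), cursors c1@0 c2@0, authorship .........

Answer: bkfxlsvte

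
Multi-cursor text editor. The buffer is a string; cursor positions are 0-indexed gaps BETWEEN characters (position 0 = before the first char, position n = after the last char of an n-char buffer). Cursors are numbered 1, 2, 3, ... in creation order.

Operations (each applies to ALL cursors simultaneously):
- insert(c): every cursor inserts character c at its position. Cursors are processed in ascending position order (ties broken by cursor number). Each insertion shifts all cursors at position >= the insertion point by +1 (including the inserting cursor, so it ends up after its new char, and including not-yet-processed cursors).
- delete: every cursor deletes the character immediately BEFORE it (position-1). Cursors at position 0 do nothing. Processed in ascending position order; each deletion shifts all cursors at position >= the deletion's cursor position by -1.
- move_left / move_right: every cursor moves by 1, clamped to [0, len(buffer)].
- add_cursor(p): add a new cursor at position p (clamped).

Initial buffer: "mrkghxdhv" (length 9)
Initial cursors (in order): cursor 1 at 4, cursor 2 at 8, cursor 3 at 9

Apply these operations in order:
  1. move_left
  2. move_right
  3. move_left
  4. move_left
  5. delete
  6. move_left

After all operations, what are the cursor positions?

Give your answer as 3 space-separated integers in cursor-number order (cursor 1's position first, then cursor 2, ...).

Answer: 0 3 3

Derivation:
After op 1 (move_left): buffer="mrkghxdhv" (len 9), cursors c1@3 c2@7 c3@8, authorship .........
After op 2 (move_right): buffer="mrkghxdhv" (len 9), cursors c1@4 c2@8 c3@9, authorship .........
After op 3 (move_left): buffer="mrkghxdhv" (len 9), cursors c1@3 c2@7 c3@8, authorship .........
After op 4 (move_left): buffer="mrkghxdhv" (len 9), cursors c1@2 c2@6 c3@7, authorship .........
After op 5 (delete): buffer="mkghhv" (len 6), cursors c1@1 c2@4 c3@4, authorship ......
After op 6 (move_left): buffer="mkghhv" (len 6), cursors c1@0 c2@3 c3@3, authorship ......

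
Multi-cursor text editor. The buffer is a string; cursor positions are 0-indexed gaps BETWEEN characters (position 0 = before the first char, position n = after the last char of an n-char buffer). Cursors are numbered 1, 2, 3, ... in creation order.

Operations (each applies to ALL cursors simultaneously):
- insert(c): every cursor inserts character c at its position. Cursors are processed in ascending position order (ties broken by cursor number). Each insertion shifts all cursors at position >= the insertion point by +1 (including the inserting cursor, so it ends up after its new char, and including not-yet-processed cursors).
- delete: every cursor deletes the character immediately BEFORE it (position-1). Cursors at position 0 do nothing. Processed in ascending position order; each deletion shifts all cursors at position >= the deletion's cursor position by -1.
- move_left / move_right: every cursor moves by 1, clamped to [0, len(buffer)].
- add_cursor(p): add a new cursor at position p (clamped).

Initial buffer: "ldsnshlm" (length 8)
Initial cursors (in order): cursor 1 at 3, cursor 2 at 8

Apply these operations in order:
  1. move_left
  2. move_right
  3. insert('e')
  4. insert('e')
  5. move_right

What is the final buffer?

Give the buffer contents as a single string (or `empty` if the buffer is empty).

After op 1 (move_left): buffer="ldsnshlm" (len 8), cursors c1@2 c2@7, authorship ........
After op 2 (move_right): buffer="ldsnshlm" (len 8), cursors c1@3 c2@8, authorship ........
After op 3 (insert('e')): buffer="ldsenshlme" (len 10), cursors c1@4 c2@10, authorship ...1.....2
After op 4 (insert('e')): buffer="ldseenshlmee" (len 12), cursors c1@5 c2@12, authorship ...11.....22
After op 5 (move_right): buffer="ldseenshlmee" (len 12), cursors c1@6 c2@12, authorship ...11.....22

Answer: ldseenshlmee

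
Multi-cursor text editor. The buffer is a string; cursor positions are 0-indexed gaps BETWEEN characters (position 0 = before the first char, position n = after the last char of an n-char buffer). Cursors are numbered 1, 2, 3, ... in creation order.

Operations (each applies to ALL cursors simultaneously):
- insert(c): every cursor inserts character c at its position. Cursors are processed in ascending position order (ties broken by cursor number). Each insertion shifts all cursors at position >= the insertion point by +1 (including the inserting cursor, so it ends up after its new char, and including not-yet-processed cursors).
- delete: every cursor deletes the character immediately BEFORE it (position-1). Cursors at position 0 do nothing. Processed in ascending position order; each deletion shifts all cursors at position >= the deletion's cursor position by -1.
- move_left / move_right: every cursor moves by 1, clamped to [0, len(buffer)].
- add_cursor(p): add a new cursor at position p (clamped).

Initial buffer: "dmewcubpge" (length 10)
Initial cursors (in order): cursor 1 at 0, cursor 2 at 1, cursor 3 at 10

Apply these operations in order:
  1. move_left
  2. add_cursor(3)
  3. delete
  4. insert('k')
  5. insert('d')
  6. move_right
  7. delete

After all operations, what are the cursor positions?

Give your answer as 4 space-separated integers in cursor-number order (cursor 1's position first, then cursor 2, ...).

After op 1 (move_left): buffer="dmewcubpge" (len 10), cursors c1@0 c2@0 c3@9, authorship ..........
After op 2 (add_cursor(3)): buffer="dmewcubpge" (len 10), cursors c1@0 c2@0 c4@3 c3@9, authorship ..........
After op 3 (delete): buffer="dmwcubpe" (len 8), cursors c1@0 c2@0 c4@2 c3@7, authorship ........
After op 4 (insert('k')): buffer="kkdmkwcubpke" (len 12), cursors c1@2 c2@2 c4@5 c3@11, authorship 12..4.....3.
After op 5 (insert('d')): buffer="kkdddmkdwcubpkde" (len 16), cursors c1@4 c2@4 c4@8 c3@15, authorship 1212..44.....33.
After op 6 (move_right): buffer="kkdddmkdwcubpkde" (len 16), cursors c1@5 c2@5 c4@9 c3@16, authorship 1212..44.....33.
After op 7 (delete): buffer="kkdmkdcubpkd" (len 12), cursors c1@3 c2@3 c4@6 c3@12, authorship 121.44....33

Answer: 3 3 12 6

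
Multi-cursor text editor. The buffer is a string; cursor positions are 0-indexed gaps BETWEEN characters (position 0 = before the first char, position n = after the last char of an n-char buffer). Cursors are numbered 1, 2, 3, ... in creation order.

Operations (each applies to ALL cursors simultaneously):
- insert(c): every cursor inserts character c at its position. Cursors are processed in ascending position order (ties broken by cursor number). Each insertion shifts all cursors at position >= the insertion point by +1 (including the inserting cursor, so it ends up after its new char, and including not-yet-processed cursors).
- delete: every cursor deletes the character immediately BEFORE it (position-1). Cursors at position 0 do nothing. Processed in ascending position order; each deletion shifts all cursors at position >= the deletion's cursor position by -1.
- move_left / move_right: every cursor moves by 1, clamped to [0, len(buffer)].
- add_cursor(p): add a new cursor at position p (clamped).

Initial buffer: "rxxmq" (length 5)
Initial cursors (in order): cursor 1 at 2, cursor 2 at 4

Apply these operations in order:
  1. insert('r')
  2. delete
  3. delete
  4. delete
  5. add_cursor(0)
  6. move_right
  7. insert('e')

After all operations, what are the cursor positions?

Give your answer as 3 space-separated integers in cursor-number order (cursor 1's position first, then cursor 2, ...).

Answer: 4 4 4

Derivation:
After op 1 (insert('r')): buffer="rxrxmrq" (len 7), cursors c1@3 c2@6, authorship ..1..2.
After op 2 (delete): buffer="rxxmq" (len 5), cursors c1@2 c2@4, authorship .....
After op 3 (delete): buffer="rxq" (len 3), cursors c1@1 c2@2, authorship ...
After op 4 (delete): buffer="q" (len 1), cursors c1@0 c2@0, authorship .
After op 5 (add_cursor(0)): buffer="q" (len 1), cursors c1@0 c2@0 c3@0, authorship .
After op 6 (move_right): buffer="q" (len 1), cursors c1@1 c2@1 c3@1, authorship .
After op 7 (insert('e')): buffer="qeee" (len 4), cursors c1@4 c2@4 c3@4, authorship .123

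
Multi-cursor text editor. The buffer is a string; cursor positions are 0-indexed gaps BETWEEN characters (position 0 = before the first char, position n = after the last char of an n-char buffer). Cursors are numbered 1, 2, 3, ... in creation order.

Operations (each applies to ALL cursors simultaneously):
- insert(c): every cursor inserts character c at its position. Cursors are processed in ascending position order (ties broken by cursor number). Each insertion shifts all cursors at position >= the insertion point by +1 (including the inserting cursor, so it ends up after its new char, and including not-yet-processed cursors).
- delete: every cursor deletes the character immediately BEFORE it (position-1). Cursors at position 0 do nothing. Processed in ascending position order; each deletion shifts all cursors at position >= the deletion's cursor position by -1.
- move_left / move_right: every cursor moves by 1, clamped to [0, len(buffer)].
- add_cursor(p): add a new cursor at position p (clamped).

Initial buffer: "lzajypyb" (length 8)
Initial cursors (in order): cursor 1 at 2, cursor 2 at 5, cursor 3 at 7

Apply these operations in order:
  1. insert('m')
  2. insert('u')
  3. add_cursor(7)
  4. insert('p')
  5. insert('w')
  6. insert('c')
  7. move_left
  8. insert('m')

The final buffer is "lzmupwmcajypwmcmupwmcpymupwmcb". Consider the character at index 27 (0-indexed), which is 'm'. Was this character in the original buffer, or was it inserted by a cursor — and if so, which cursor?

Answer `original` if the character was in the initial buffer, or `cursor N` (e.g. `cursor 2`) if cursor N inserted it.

Answer: cursor 3

Derivation:
After op 1 (insert('m')): buffer="lzmajympymb" (len 11), cursors c1@3 c2@7 c3@10, authorship ..1...2..3.
After op 2 (insert('u')): buffer="lzmuajymupymub" (len 14), cursors c1@4 c2@9 c3@13, authorship ..11...22..33.
After op 3 (add_cursor(7)): buffer="lzmuajymupymub" (len 14), cursors c1@4 c4@7 c2@9 c3@13, authorship ..11...22..33.
After op 4 (insert('p')): buffer="lzmupajypmuppymupb" (len 18), cursors c1@5 c4@9 c2@12 c3@17, authorship ..111...4222..333.
After op 5 (insert('w')): buffer="lzmupwajypwmupwpymupwb" (len 22), cursors c1@6 c4@11 c2@15 c3@21, authorship ..1111...442222..3333.
After op 6 (insert('c')): buffer="lzmupwcajypwcmupwcpymupwcb" (len 26), cursors c1@7 c4@13 c2@18 c3@25, authorship ..11111...44422222..33333.
After op 7 (move_left): buffer="lzmupwcajypwcmupwcpymupwcb" (len 26), cursors c1@6 c4@12 c2@17 c3@24, authorship ..11111...44422222..33333.
After op 8 (insert('m')): buffer="lzmupwmcajypwmcmupwmcpymupwmcb" (len 30), cursors c1@7 c4@14 c2@20 c3@28, authorship ..111111...4444222222..333333.
Authorship (.=original, N=cursor N): . . 1 1 1 1 1 1 . . . 4 4 4 4 2 2 2 2 2 2 . . 3 3 3 3 3 3 .
Index 27: author = 3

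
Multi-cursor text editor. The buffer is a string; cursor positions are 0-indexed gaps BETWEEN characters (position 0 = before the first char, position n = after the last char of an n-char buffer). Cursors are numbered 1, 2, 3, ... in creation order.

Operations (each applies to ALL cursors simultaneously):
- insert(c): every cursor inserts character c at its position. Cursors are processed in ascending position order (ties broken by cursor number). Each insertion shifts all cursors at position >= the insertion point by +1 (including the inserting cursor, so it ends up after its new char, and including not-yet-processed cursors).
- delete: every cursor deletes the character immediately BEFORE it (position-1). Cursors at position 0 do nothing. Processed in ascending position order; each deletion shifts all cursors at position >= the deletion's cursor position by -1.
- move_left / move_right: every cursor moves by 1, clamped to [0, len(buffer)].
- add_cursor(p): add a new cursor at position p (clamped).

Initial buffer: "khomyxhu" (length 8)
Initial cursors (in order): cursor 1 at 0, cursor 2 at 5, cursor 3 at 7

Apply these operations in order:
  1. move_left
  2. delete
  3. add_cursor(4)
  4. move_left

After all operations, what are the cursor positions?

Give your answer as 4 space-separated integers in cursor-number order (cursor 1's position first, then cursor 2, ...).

After op 1 (move_left): buffer="khomyxhu" (len 8), cursors c1@0 c2@4 c3@6, authorship ........
After op 2 (delete): buffer="khoyhu" (len 6), cursors c1@0 c2@3 c3@4, authorship ......
After op 3 (add_cursor(4)): buffer="khoyhu" (len 6), cursors c1@0 c2@3 c3@4 c4@4, authorship ......
After op 4 (move_left): buffer="khoyhu" (len 6), cursors c1@0 c2@2 c3@3 c4@3, authorship ......

Answer: 0 2 3 3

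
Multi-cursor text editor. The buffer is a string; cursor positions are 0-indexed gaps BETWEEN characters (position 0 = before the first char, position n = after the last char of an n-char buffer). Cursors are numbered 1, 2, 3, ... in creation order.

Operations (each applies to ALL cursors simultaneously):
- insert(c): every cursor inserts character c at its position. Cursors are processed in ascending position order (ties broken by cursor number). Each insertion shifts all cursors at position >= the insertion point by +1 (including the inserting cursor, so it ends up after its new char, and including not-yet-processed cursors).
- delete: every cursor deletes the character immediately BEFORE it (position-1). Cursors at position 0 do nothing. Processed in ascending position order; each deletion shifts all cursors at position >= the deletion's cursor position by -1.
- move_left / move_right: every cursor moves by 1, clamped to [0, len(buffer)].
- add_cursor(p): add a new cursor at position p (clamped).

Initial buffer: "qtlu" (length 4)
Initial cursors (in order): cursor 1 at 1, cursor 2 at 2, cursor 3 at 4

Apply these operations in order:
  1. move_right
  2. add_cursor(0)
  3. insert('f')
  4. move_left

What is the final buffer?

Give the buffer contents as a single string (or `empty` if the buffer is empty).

Answer: fqtflfuf

Derivation:
After op 1 (move_right): buffer="qtlu" (len 4), cursors c1@2 c2@3 c3@4, authorship ....
After op 2 (add_cursor(0)): buffer="qtlu" (len 4), cursors c4@0 c1@2 c2@3 c3@4, authorship ....
After op 3 (insert('f')): buffer="fqtflfuf" (len 8), cursors c4@1 c1@4 c2@6 c3@8, authorship 4..1.2.3
After op 4 (move_left): buffer="fqtflfuf" (len 8), cursors c4@0 c1@3 c2@5 c3@7, authorship 4..1.2.3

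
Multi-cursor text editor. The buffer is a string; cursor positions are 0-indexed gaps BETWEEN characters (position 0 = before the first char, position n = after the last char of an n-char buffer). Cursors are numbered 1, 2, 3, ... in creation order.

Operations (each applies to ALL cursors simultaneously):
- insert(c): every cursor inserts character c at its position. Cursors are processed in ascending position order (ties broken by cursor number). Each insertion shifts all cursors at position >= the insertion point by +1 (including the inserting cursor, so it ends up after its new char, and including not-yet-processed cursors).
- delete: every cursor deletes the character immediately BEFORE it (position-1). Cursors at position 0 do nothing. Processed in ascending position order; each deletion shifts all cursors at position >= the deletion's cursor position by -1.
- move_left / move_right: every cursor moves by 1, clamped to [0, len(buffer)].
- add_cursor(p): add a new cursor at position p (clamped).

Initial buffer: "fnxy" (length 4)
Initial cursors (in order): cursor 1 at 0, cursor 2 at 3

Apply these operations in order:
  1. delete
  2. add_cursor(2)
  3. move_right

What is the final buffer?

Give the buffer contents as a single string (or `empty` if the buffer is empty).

After op 1 (delete): buffer="fny" (len 3), cursors c1@0 c2@2, authorship ...
After op 2 (add_cursor(2)): buffer="fny" (len 3), cursors c1@0 c2@2 c3@2, authorship ...
After op 3 (move_right): buffer="fny" (len 3), cursors c1@1 c2@3 c3@3, authorship ...

Answer: fny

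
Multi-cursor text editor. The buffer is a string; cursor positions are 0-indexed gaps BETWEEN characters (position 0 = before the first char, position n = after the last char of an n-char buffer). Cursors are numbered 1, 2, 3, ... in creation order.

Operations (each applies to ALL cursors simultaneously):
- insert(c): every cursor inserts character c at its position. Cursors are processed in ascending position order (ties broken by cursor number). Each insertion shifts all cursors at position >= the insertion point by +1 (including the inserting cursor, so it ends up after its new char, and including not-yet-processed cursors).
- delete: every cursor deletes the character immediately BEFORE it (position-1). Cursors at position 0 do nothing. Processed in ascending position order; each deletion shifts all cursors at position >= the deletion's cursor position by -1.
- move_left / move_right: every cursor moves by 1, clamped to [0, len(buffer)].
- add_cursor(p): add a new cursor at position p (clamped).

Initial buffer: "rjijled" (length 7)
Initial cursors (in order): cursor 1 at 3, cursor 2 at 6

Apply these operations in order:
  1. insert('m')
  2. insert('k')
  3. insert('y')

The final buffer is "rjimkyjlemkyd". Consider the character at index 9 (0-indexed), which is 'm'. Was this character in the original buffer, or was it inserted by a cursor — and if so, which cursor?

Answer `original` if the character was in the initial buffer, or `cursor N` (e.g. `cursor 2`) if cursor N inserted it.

After op 1 (insert('m')): buffer="rjimjlemd" (len 9), cursors c1@4 c2@8, authorship ...1...2.
After op 2 (insert('k')): buffer="rjimkjlemkd" (len 11), cursors c1@5 c2@10, authorship ...11...22.
After op 3 (insert('y')): buffer="rjimkyjlemkyd" (len 13), cursors c1@6 c2@12, authorship ...111...222.
Authorship (.=original, N=cursor N): . . . 1 1 1 . . . 2 2 2 .
Index 9: author = 2

Answer: cursor 2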